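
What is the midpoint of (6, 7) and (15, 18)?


Midpoint = ((6+15)/2, (7+18)/2) = (10.5, 12.5)

(10.5, 12.5)


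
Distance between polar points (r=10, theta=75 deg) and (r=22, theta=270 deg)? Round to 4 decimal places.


d = sqrt(r1^2 + r2^2 - 2*r1*r2*cos(t2-t1))
d = sqrt(10^2 + 22^2 - 2*10*22*cos(270-75)) = 31.7649

31.7649


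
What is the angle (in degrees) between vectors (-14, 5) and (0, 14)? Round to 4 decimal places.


dot = -14*0 + 5*14 = 70
|u| = 14.8661, |v| = 14
cos(angle) = 0.3363
angle = 70.3462 degrees

70.3462 degrees


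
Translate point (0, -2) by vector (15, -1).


Translation: (x+dx, y+dy) = (0+15, -2+-1) = (15, -3)

(15, -3)


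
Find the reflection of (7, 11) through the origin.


Reflection through origin: (x, y) -> (-x, -y)
(7, 11) -> (-7, -11)

(-7, -11)


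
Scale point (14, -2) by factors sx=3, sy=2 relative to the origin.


Scaling: (x*sx, y*sy) = (14*3, -2*2) = (42, -4)

(42, -4)


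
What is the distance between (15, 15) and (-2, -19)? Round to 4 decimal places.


d = sqrt((-2-15)^2 + (-19-15)^2) = 38.0132

38.0132


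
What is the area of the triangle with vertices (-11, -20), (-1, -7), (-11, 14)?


Area = |x1(y2-y3) + x2(y3-y1) + x3(y1-y2)| / 2
= |-11*(-7-14) + -1*(14--20) + -11*(-20--7)| / 2
= 170

170


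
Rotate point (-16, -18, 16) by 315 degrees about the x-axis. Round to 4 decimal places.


x' = -16
y' = -18*cos(315) - 16*sin(315) = -1.4142
z' = -18*sin(315) + 16*cos(315) = 24.0416

(-16, -1.4142, 24.0416)


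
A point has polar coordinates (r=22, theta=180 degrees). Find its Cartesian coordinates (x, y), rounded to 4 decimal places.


x = 22 * cos(180) = -22
y = 22 * sin(180) = 0

(-22, 0)


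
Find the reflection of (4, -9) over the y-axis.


Reflection across y-axis: (x, y) -> (-x, y)
(4, -9) -> (-4, -9)

(-4, -9)


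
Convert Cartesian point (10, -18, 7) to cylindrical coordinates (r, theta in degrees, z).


r = sqrt(10^2 + (-18)^2) = 20.5913
theta = atan2(-18, 10) = 299.0546 deg
z = 7

r = 20.5913, theta = 299.0546 deg, z = 7


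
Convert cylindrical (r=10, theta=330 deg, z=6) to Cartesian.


x = 10 * cos(330) = 8.6603
y = 10 * sin(330) = -5
z = 6

(8.6603, -5, 6)


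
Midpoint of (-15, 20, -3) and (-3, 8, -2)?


Midpoint = ((-15+-3)/2, (20+8)/2, (-3+-2)/2) = (-9, 14, -2.5)

(-9, 14, -2.5)


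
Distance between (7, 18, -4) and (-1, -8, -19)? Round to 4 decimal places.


d = sqrt((-1-7)^2 + (-8-18)^2 + (-19--4)^2) = 31.0644

31.0644


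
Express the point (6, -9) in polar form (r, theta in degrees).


r = sqrt(6^2 + (-9)^2) = 10.8167
theta = atan2(-9, 6) = 303.6901 degrees

r = 10.8167, theta = 303.6901 degrees


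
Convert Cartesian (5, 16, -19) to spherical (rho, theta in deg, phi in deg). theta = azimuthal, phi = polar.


rho = sqrt(5^2 + 16^2 + (-19)^2) = 25.3377
theta = atan2(16, 5) = 72.646 deg
phi = acos(-19/25.3377) = 138.5791 deg

rho = 25.3377, theta = 72.646 deg, phi = 138.5791 deg


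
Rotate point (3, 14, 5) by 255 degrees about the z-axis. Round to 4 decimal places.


x' = 3*cos(255) - 14*sin(255) = 12.7465
y' = 3*sin(255) + 14*cos(255) = -6.5212
z' = 5

(12.7465, -6.5212, 5)


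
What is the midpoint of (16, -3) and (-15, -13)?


Midpoint = ((16+-15)/2, (-3+-13)/2) = (0.5, -8)

(0.5, -8)


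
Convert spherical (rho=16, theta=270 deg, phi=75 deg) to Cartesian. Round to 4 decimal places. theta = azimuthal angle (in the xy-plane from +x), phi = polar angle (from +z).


x = 16 * sin(75) * cos(270) = 0
y = 16 * sin(75) * sin(270) = -15.4548
z = 16 * cos(75) = 4.1411

(0, -15.4548, 4.1411)


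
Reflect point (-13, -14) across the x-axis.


Reflection across x-axis: (x, y) -> (x, -y)
(-13, -14) -> (-13, 14)

(-13, 14)


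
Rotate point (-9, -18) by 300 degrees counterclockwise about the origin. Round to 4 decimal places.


x' = -9*cos(300) - -18*sin(300) = -20.0885
y' = -9*sin(300) + -18*cos(300) = -1.2058

(-20.0885, -1.2058)


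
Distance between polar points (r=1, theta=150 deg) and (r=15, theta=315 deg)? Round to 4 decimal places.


d = sqrt(r1^2 + r2^2 - 2*r1*r2*cos(t2-t1))
d = sqrt(1^2 + 15^2 - 2*1*15*cos(315-150)) = 15.968

15.968


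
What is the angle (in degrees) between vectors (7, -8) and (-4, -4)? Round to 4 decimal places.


dot = 7*-4 + -8*-4 = 4
|u| = 10.6301, |v| = 5.6569
cos(angle) = 0.0665
angle = 86.1859 degrees

86.1859 degrees


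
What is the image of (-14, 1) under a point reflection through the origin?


Reflection through origin: (x, y) -> (-x, -y)
(-14, 1) -> (14, -1)

(14, -1)


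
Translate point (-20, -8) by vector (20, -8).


Translation: (x+dx, y+dy) = (-20+20, -8+-8) = (0, -16)

(0, -16)


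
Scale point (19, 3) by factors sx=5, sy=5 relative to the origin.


Scaling: (x*sx, y*sy) = (19*5, 3*5) = (95, 15)

(95, 15)


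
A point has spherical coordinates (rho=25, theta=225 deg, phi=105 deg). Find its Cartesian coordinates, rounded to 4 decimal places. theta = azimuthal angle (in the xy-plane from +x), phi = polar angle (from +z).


x = 25 * sin(105) * cos(225) = -17.0753
y = 25 * sin(105) * sin(225) = -17.0753
z = 25 * cos(105) = -6.4705

(-17.0753, -17.0753, -6.4705)


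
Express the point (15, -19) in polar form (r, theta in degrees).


r = sqrt(15^2 + (-19)^2) = 24.2074
theta = atan2(-19, 15) = 308.2902 degrees

r = 24.2074, theta = 308.2902 degrees


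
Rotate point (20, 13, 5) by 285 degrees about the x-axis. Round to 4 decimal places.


x' = 20
y' = 13*cos(285) - 5*sin(285) = 8.1943
z' = 13*sin(285) + 5*cos(285) = -11.2629

(20, 8.1943, -11.2629)


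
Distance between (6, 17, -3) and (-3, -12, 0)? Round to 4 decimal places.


d = sqrt((-3-6)^2 + (-12-17)^2 + (0--3)^2) = 30.5123

30.5123


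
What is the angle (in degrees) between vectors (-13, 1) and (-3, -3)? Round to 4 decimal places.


dot = -13*-3 + 1*-3 = 36
|u| = 13.0384, |v| = 4.2426
cos(angle) = 0.6508
angle = 49.3987 degrees

49.3987 degrees


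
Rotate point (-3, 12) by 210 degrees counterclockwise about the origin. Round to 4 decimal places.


x' = -3*cos(210) - 12*sin(210) = 8.5981
y' = -3*sin(210) + 12*cos(210) = -8.8923

(8.5981, -8.8923)


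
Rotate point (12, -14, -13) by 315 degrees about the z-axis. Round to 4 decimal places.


x' = 12*cos(315) - -14*sin(315) = -1.4142
y' = 12*sin(315) + -14*cos(315) = -18.3848
z' = -13

(-1.4142, -18.3848, -13)


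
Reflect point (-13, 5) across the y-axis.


Reflection across y-axis: (x, y) -> (-x, y)
(-13, 5) -> (13, 5)

(13, 5)


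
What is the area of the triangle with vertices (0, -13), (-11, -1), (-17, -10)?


Area = |x1(y2-y3) + x2(y3-y1) + x3(y1-y2)| / 2
= |0*(-1--10) + -11*(-10--13) + -17*(-13--1)| / 2
= 85.5

85.5


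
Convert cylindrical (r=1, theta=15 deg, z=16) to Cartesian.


x = 1 * cos(15) = 0.9659
y = 1 * sin(15) = 0.2588
z = 16

(0.9659, 0.2588, 16)


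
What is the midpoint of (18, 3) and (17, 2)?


Midpoint = ((18+17)/2, (3+2)/2) = (17.5, 2.5)

(17.5, 2.5)


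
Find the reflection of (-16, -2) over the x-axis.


Reflection across x-axis: (x, y) -> (x, -y)
(-16, -2) -> (-16, 2)

(-16, 2)


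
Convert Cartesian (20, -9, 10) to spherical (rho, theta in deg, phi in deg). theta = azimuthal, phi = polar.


rho = sqrt(20^2 + (-9)^2 + 10^2) = 24.1039
theta = atan2(-9, 20) = 335.7723 deg
phi = acos(10/24.1039) = 65.4889 deg

rho = 24.1039, theta = 335.7723 deg, phi = 65.4889 deg


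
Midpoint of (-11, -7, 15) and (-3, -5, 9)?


Midpoint = ((-11+-3)/2, (-7+-5)/2, (15+9)/2) = (-7, -6, 12)

(-7, -6, 12)


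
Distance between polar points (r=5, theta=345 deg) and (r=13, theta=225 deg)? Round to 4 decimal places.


d = sqrt(r1^2 + r2^2 - 2*r1*r2*cos(t2-t1))
d = sqrt(5^2 + 13^2 - 2*5*13*cos(225-345)) = 16.0935

16.0935


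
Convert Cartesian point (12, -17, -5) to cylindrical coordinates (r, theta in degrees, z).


r = sqrt(12^2 + (-17)^2) = 20.8087
theta = atan2(-17, 12) = 305.2176 deg
z = -5

r = 20.8087, theta = 305.2176 deg, z = -5


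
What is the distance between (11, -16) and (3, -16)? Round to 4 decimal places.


d = sqrt((3-11)^2 + (-16--16)^2) = 8

8


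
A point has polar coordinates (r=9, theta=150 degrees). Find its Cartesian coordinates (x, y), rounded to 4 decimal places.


x = 9 * cos(150) = -7.7942
y = 9 * sin(150) = 4.5

(-7.7942, 4.5)


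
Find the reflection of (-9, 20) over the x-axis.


Reflection across x-axis: (x, y) -> (x, -y)
(-9, 20) -> (-9, -20)

(-9, -20)


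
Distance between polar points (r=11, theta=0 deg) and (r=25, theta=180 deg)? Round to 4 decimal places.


d = sqrt(r1^2 + r2^2 - 2*r1*r2*cos(t2-t1))
d = sqrt(11^2 + 25^2 - 2*11*25*cos(180-0)) = 36

36


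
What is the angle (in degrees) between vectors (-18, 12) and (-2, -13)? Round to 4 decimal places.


dot = -18*-2 + 12*-13 = -120
|u| = 21.6333, |v| = 13.1529
cos(angle) = -0.4217
angle = 114.9439 degrees

114.9439 degrees


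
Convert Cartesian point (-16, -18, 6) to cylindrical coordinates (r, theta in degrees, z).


r = sqrt((-16)^2 + (-18)^2) = 24.0832
theta = atan2(-18, -16) = 228.3665 deg
z = 6

r = 24.0832, theta = 228.3665 deg, z = 6


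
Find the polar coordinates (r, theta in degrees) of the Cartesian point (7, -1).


r = sqrt(7^2 + (-1)^2) = 7.0711
theta = atan2(-1, 7) = 351.8699 degrees

r = 7.0711, theta = 351.8699 degrees


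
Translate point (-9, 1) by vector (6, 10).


Translation: (x+dx, y+dy) = (-9+6, 1+10) = (-3, 11)

(-3, 11)


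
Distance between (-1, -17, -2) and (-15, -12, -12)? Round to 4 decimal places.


d = sqrt((-15--1)^2 + (-12--17)^2 + (-12--2)^2) = 17.9165

17.9165


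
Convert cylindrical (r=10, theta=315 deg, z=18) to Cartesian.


x = 10 * cos(315) = 7.0711
y = 10 * sin(315) = -7.0711
z = 18

(7.0711, -7.0711, 18)


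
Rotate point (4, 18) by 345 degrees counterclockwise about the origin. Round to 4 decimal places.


x' = 4*cos(345) - 18*sin(345) = 8.5224
y' = 4*sin(345) + 18*cos(345) = 16.3514

(8.5224, 16.3514)


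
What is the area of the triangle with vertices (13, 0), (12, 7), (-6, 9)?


Area = |x1(y2-y3) + x2(y3-y1) + x3(y1-y2)| / 2
= |13*(7-9) + 12*(9-0) + -6*(0-7)| / 2
= 62

62


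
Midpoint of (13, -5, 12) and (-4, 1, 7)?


Midpoint = ((13+-4)/2, (-5+1)/2, (12+7)/2) = (4.5, -2, 9.5)

(4.5, -2, 9.5)


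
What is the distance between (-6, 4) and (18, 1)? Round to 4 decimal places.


d = sqrt((18--6)^2 + (1-4)^2) = 24.1868

24.1868


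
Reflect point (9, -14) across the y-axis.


Reflection across y-axis: (x, y) -> (-x, y)
(9, -14) -> (-9, -14)

(-9, -14)


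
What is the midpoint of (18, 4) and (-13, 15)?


Midpoint = ((18+-13)/2, (4+15)/2) = (2.5, 9.5)

(2.5, 9.5)


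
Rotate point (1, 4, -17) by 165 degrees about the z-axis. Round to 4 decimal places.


x' = 1*cos(165) - 4*sin(165) = -2.0012
y' = 1*sin(165) + 4*cos(165) = -3.6049
z' = -17

(-2.0012, -3.6049, -17)


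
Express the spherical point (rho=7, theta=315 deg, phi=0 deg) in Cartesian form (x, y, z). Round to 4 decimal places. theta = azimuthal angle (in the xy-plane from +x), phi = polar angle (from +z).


x = 7 * sin(0) * cos(315) = 0
y = 7 * sin(0) * sin(315) = 0
z = 7 * cos(0) = 7

(0, 0, 7)


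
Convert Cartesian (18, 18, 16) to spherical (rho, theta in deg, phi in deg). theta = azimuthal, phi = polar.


rho = sqrt(18^2 + 18^2 + 16^2) = 30.0666
theta = atan2(18, 18) = 45 deg
phi = acos(16/30.0666) = 57.849 deg

rho = 30.0666, theta = 45 deg, phi = 57.849 deg


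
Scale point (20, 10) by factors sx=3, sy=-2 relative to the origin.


Scaling: (x*sx, y*sy) = (20*3, 10*-2) = (60, -20)

(60, -20)


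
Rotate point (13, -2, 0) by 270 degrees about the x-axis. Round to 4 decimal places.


x' = 13
y' = -2*cos(270) - 0*sin(270) = 0
z' = -2*sin(270) + 0*cos(270) = 2

(13, 0, 2)


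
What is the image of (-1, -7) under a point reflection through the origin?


Reflection through origin: (x, y) -> (-x, -y)
(-1, -7) -> (1, 7)

(1, 7)


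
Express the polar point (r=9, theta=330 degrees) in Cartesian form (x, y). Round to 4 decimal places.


x = 9 * cos(330) = 7.7942
y = 9 * sin(330) = -4.5

(7.7942, -4.5)


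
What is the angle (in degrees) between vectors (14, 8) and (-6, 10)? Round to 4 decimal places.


dot = 14*-6 + 8*10 = -4
|u| = 16.1245, |v| = 11.6619
cos(angle) = -0.0213
angle = 91.2189 degrees

91.2189 degrees


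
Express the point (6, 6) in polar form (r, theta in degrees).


r = sqrt(6^2 + 6^2) = 8.4853
theta = atan2(6, 6) = 45 degrees

r = 8.4853, theta = 45 degrees


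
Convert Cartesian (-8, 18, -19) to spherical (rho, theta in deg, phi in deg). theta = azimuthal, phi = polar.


rho = sqrt((-8)^2 + 18^2 + (-19)^2) = 27.3679
theta = atan2(18, -8) = 113.9625 deg
phi = acos(-19/27.3679) = 133.9671 deg

rho = 27.3679, theta = 113.9625 deg, phi = 133.9671 deg


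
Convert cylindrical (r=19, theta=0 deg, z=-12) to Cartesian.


x = 19 * cos(0) = 19
y = 19 * sin(0) = 0
z = -12

(19, 0, -12)


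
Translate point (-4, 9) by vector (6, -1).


Translation: (x+dx, y+dy) = (-4+6, 9+-1) = (2, 8)

(2, 8)


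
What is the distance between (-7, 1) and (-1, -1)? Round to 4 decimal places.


d = sqrt((-1--7)^2 + (-1-1)^2) = 6.3246

6.3246


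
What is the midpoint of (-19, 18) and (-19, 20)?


Midpoint = ((-19+-19)/2, (18+20)/2) = (-19, 19)

(-19, 19)


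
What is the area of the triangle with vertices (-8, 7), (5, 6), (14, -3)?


Area = |x1(y2-y3) + x2(y3-y1) + x3(y1-y2)| / 2
= |-8*(6--3) + 5*(-3-7) + 14*(7-6)| / 2
= 54

54


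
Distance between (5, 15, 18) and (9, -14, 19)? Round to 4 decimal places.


d = sqrt((9-5)^2 + (-14-15)^2 + (19-18)^2) = 29.2916

29.2916


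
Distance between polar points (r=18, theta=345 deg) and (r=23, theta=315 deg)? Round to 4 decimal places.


d = sqrt(r1^2 + r2^2 - 2*r1*r2*cos(t2-t1))
d = sqrt(18^2 + 23^2 - 2*18*23*cos(315-345)) = 11.6589

11.6589


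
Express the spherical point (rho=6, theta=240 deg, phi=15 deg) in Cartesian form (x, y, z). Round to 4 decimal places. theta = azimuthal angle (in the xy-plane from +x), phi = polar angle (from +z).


x = 6 * sin(15) * cos(240) = -0.7765
y = 6 * sin(15) * sin(240) = -1.3449
z = 6 * cos(15) = 5.7956

(-0.7765, -1.3449, 5.7956)


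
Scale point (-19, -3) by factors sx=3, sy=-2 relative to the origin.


Scaling: (x*sx, y*sy) = (-19*3, -3*-2) = (-57, 6)

(-57, 6)


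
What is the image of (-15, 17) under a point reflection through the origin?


Reflection through origin: (x, y) -> (-x, -y)
(-15, 17) -> (15, -17)

(15, -17)


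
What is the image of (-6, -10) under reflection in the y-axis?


Reflection across y-axis: (x, y) -> (-x, y)
(-6, -10) -> (6, -10)

(6, -10)


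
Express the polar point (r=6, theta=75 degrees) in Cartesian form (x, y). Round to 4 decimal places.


x = 6 * cos(75) = 1.5529
y = 6 * sin(75) = 5.7956

(1.5529, 5.7956)


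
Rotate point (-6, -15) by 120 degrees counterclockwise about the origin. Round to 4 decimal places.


x' = -6*cos(120) - -15*sin(120) = 15.9904
y' = -6*sin(120) + -15*cos(120) = 2.3038

(15.9904, 2.3038)


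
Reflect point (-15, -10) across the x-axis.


Reflection across x-axis: (x, y) -> (x, -y)
(-15, -10) -> (-15, 10)

(-15, 10)


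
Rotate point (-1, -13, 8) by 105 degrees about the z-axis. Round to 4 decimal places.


x' = -1*cos(105) - -13*sin(105) = 12.8159
y' = -1*sin(105) + -13*cos(105) = 2.3987
z' = 8

(12.8159, 2.3987, 8)


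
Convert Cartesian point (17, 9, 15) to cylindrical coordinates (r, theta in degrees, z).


r = sqrt(17^2 + 9^2) = 19.2354
theta = atan2(9, 17) = 27.8973 deg
z = 15

r = 19.2354, theta = 27.8973 deg, z = 15


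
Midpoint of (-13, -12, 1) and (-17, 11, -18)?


Midpoint = ((-13+-17)/2, (-12+11)/2, (1+-18)/2) = (-15, -0.5, -8.5)

(-15, -0.5, -8.5)


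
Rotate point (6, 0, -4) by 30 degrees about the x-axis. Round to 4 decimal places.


x' = 6
y' = 0*cos(30) - -4*sin(30) = 2
z' = 0*sin(30) + -4*cos(30) = -3.4641

(6, 2, -3.4641)


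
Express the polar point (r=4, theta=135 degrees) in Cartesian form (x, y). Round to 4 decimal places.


x = 4 * cos(135) = -2.8284
y = 4 * sin(135) = 2.8284

(-2.8284, 2.8284)


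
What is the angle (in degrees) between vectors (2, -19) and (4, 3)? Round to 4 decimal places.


dot = 2*4 + -19*3 = -49
|u| = 19.105, |v| = 5
cos(angle) = -0.513
angle = 120.8609 degrees

120.8609 degrees


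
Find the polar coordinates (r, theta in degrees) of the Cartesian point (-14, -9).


r = sqrt((-14)^2 + (-9)^2) = 16.6433
theta = atan2(-9, -14) = 212.7352 degrees

r = 16.6433, theta = 212.7352 degrees


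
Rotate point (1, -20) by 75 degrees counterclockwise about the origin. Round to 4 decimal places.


x' = 1*cos(75) - -20*sin(75) = 19.5773
y' = 1*sin(75) + -20*cos(75) = -4.2105

(19.5773, -4.2105)


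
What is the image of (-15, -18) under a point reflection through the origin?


Reflection through origin: (x, y) -> (-x, -y)
(-15, -18) -> (15, 18)

(15, 18)


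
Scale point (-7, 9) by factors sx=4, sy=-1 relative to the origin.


Scaling: (x*sx, y*sy) = (-7*4, 9*-1) = (-28, -9)

(-28, -9)


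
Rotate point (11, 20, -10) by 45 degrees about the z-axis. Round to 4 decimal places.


x' = 11*cos(45) - 20*sin(45) = -6.364
y' = 11*sin(45) + 20*cos(45) = 21.9203
z' = -10

(-6.364, 21.9203, -10)


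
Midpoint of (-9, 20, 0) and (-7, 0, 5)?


Midpoint = ((-9+-7)/2, (20+0)/2, (0+5)/2) = (-8, 10, 2.5)

(-8, 10, 2.5)


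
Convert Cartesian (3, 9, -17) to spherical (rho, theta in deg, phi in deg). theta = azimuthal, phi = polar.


rho = sqrt(3^2 + 9^2 + (-17)^2) = 19.4679
theta = atan2(9, 3) = 71.5651 deg
phi = acos(-17/19.4679) = 150.8363 deg

rho = 19.4679, theta = 71.5651 deg, phi = 150.8363 deg


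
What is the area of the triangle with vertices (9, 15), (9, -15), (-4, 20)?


Area = |x1(y2-y3) + x2(y3-y1) + x3(y1-y2)| / 2
= |9*(-15-20) + 9*(20-15) + -4*(15--15)| / 2
= 195

195


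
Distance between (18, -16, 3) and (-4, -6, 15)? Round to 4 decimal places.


d = sqrt((-4-18)^2 + (-6--16)^2 + (15-3)^2) = 26.9815

26.9815


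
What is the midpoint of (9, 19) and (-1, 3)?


Midpoint = ((9+-1)/2, (19+3)/2) = (4, 11)

(4, 11)


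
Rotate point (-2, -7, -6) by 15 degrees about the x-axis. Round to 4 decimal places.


x' = -2
y' = -7*cos(15) - -6*sin(15) = -5.2086
z' = -7*sin(15) + -6*cos(15) = -7.6073

(-2, -5.2086, -7.6073)


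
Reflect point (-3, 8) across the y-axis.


Reflection across y-axis: (x, y) -> (-x, y)
(-3, 8) -> (3, 8)

(3, 8)


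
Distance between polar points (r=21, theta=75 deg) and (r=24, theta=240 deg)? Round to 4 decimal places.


d = sqrt(r1^2 + r2^2 - 2*r1*r2*cos(t2-t1))
d = sqrt(21^2 + 24^2 - 2*21*24*cos(240-75)) = 44.6167

44.6167


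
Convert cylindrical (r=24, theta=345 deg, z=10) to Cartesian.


x = 24 * cos(345) = 23.1822
y = 24 * sin(345) = -6.2117
z = 10

(23.1822, -6.2117, 10)


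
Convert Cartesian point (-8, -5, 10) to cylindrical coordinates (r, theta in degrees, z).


r = sqrt((-8)^2 + (-5)^2) = 9.434
theta = atan2(-5, -8) = 212.0054 deg
z = 10

r = 9.434, theta = 212.0054 deg, z = 10


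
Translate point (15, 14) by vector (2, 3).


Translation: (x+dx, y+dy) = (15+2, 14+3) = (17, 17)

(17, 17)


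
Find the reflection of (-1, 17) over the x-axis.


Reflection across x-axis: (x, y) -> (x, -y)
(-1, 17) -> (-1, -17)

(-1, -17)


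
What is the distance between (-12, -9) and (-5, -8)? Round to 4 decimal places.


d = sqrt((-5--12)^2 + (-8--9)^2) = 7.0711

7.0711


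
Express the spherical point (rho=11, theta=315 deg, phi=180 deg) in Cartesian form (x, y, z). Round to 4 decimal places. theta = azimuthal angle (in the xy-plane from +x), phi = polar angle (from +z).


x = 11 * sin(180) * cos(315) = 0
y = 11 * sin(180) * sin(315) = 0
z = 11 * cos(180) = -11

(0, 0, -11)


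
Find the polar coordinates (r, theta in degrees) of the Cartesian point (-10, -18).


r = sqrt((-10)^2 + (-18)^2) = 20.5913
theta = atan2(-18, -10) = 240.9454 degrees

r = 20.5913, theta = 240.9454 degrees


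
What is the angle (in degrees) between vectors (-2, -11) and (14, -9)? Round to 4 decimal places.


dot = -2*14 + -11*-9 = 71
|u| = 11.1803, |v| = 16.6433
cos(angle) = 0.3816
angle = 67.5696 degrees

67.5696 degrees


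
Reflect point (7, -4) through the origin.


Reflection through origin: (x, y) -> (-x, -y)
(7, -4) -> (-7, 4)

(-7, 4)


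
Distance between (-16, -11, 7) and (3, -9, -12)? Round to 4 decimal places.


d = sqrt((3--16)^2 + (-9--11)^2 + (-12-7)^2) = 26.9444

26.9444


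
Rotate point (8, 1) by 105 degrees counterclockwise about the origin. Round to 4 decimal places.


x' = 8*cos(105) - 1*sin(105) = -3.0365
y' = 8*sin(105) + 1*cos(105) = 7.4686

(-3.0365, 7.4686)


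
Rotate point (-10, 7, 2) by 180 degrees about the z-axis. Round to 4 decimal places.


x' = -10*cos(180) - 7*sin(180) = 10
y' = -10*sin(180) + 7*cos(180) = -7
z' = 2

(10, -7, 2)


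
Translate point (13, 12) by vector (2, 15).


Translation: (x+dx, y+dy) = (13+2, 12+15) = (15, 27)

(15, 27)


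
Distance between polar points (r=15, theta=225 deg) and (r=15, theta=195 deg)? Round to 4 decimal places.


d = sqrt(r1^2 + r2^2 - 2*r1*r2*cos(t2-t1))
d = sqrt(15^2 + 15^2 - 2*15*15*cos(195-225)) = 7.7646

7.7646


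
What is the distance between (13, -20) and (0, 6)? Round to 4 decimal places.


d = sqrt((0-13)^2 + (6--20)^2) = 29.0689

29.0689


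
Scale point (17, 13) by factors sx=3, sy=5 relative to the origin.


Scaling: (x*sx, y*sy) = (17*3, 13*5) = (51, 65)

(51, 65)


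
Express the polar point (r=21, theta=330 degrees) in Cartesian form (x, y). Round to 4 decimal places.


x = 21 * cos(330) = 18.1865
y = 21 * sin(330) = -10.5

(18.1865, -10.5)


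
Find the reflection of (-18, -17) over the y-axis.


Reflection across y-axis: (x, y) -> (-x, y)
(-18, -17) -> (18, -17)

(18, -17)


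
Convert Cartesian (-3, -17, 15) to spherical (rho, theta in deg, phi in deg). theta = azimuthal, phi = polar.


rho = sqrt((-3)^2 + (-17)^2 + 15^2) = 22.8692
theta = atan2(-17, -3) = 259.992 deg
phi = acos(15/22.8692) = 49.0118 deg

rho = 22.8692, theta = 259.992 deg, phi = 49.0118 deg


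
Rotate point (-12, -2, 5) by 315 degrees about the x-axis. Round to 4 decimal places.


x' = -12
y' = -2*cos(315) - 5*sin(315) = 2.1213
z' = -2*sin(315) + 5*cos(315) = 4.9497

(-12, 2.1213, 4.9497)


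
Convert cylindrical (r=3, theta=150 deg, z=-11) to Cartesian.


x = 3 * cos(150) = -2.5981
y = 3 * sin(150) = 1.5
z = -11

(-2.5981, 1.5, -11)


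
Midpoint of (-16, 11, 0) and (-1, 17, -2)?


Midpoint = ((-16+-1)/2, (11+17)/2, (0+-2)/2) = (-8.5, 14, -1)

(-8.5, 14, -1)


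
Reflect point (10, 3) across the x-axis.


Reflection across x-axis: (x, y) -> (x, -y)
(10, 3) -> (10, -3)

(10, -3)


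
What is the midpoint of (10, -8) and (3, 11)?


Midpoint = ((10+3)/2, (-8+11)/2) = (6.5, 1.5)

(6.5, 1.5)


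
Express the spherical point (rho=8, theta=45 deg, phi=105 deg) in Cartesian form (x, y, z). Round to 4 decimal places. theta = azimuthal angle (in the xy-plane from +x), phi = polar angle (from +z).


x = 8 * sin(105) * cos(45) = 5.4641
y = 8 * sin(105) * sin(45) = 5.4641
z = 8 * cos(105) = -2.0706

(5.4641, 5.4641, -2.0706)


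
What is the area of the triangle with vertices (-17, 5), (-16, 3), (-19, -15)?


Area = |x1(y2-y3) + x2(y3-y1) + x3(y1-y2)| / 2
= |-17*(3--15) + -16*(-15-5) + -19*(5-3)| / 2
= 12

12


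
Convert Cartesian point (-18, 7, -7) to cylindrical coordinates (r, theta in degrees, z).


r = sqrt((-18)^2 + 7^2) = 19.3132
theta = atan2(7, -18) = 158.7495 deg
z = -7

r = 19.3132, theta = 158.7495 deg, z = -7


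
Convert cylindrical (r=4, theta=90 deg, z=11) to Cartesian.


x = 4 * cos(90) = 0
y = 4 * sin(90) = 4
z = 11

(0, 4, 11)


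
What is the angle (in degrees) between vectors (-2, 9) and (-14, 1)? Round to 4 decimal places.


dot = -2*-14 + 9*1 = 37
|u| = 9.2195, |v| = 14.0357
cos(angle) = 0.2859
angle = 73.3856 degrees

73.3856 degrees


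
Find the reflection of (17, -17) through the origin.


Reflection through origin: (x, y) -> (-x, -y)
(17, -17) -> (-17, 17)

(-17, 17)


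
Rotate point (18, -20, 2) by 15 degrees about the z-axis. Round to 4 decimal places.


x' = 18*cos(15) - -20*sin(15) = 22.563
y' = 18*sin(15) + -20*cos(15) = -14.6598
z' = 2

(22.563, -14.6598, 2)


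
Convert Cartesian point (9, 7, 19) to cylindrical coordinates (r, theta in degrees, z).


r = sqrt(9^2 + 7^2) = 11.4018
theta = atan2(7, 9) = 37.875 deg
z = 19

r = 11.4018, theta = 37.875 deg, z = 19


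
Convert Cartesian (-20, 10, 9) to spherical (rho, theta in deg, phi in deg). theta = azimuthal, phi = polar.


rho = sqrt((-20)^2 + 10^2 + 9^2) = 24.1039
theta = atan2(10, -20) = 153.4349 deg
phi = acos(9/24.1039) = 68.0756 deg

rho = 24.1039, theta = 153.4349 deg, phi = 68.0756 deg


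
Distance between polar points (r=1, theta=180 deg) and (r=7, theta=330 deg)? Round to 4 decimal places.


d = sqrt(r1^2 + r2^2 - 2*r1*r2*cos(t2-t1))
d = sqrt(1^2 + 7^2 - 2*1*7*cos(330-180)) = 7.8819

7.8819


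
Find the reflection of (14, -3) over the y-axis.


Reflection across y-axis: (x, y) -> (-x, y)
(14, -3) -> (-14, -3)

(-14, -3)


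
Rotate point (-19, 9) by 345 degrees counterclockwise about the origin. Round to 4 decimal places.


x' = -19*cos(345) - 9*sin(345) = -16.0232
y' = -19*sin(345) + 9*cos(345) = 13.6109

(-16.0232, 13.6109)


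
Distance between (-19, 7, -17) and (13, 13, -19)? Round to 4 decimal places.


d = sqrt((13--19)^2 + (13-7)^2 + (-19--17)^2) = 32.619

32.619


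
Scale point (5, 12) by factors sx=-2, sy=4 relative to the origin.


Scaling: (x*sx, y*sy) = (5*-2, 12*4) = (-10, 48)

(-10, 48)


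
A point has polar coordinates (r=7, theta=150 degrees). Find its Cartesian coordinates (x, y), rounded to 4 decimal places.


x = 7 * cos(150) = -6.0622
y = 7 * sin(150) = 3.5

(-6.0622, 3.5)


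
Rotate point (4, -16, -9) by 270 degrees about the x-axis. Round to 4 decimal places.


x' = 4
y' = -16*cos(270) - -9*sin(270) = -9
z' = -16*sin(270) + -9*cos(270) = 16

(4, -9, 16)


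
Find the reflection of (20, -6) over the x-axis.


Reflection across x-axis: (x, y) -> (x, -y)
(20, -6) -> (20, 6)

(20, 6)


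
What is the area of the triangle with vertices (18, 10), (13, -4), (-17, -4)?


Area = |x1(y2-y3) + x2(y3-y1) + x3(y1-y2)| / 2
= |18*(-4--4) + 13*(-4-10) + -17*(10--4)| / 2
= 210

210


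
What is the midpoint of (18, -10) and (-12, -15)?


Midpoint = ((18+-12)/2, (-10+-15)/2) = (3, -12.5)

(3, -12.5)


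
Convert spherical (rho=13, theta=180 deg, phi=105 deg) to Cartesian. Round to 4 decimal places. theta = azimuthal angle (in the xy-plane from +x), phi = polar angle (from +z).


x = 13 * sin(105) * cos(180) = -12.557
y = 13 * sin(105) * sin(180) = 0
z = 13 * cos(105) = -3.3646

(-12.557, 0, -3.3646)


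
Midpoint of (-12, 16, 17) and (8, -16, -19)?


Midpoint = ((-12+8)/2, (16+-16)/2, (17+-19)/2) = (-2, 0, -1)

(-2, 0, -1)


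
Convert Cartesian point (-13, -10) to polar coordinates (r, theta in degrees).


r = sqrt((-13)^2 + (-10)^2) = 16.4012
theta = atan2(-10, -13) = 217.5686 degrees

r = 16.4012, theta = 217.5686 degrees


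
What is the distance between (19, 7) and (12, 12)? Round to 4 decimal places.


d = sqrt((12-19)^2 + (12-7)^2) = 8.6023

8.6023


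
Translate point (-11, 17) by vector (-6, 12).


Translation: (x+dx, y+dy) = (-11+-6, 17+12) = (-17, 29)

(-17, 29)


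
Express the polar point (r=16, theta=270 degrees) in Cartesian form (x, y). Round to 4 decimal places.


x = 16 * cos(270) = 0
y = 16 * sin(270) = -16

(0, -16)


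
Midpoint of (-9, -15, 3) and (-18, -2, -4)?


Midpoint = ((-9+-18)/2, (-15+-2)/2, (3+-4)/2) = (-13.5, -8.5, -0.5)

(-13.5, -8.5, -0.5)


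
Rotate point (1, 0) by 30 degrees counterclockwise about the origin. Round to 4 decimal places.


x' = 1*cos(30) - 0*sin(30) = 0.866
y' = 1*sin(30) + 0*cos(30) = 0.5

(0.866, 0.5)


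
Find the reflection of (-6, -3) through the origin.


Reflection through origin: (x, y) -> (-x, -y)
(-6, -3) -> (6, 3)

(6, 3)


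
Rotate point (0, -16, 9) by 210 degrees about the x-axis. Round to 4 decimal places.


x' = 0
y' = -16*cos(210) - 9*sin(210) = 18.3564
z' = -16*sin(210) + 9*cos(210) = 0.2058

(0, 18.3564, 0.2058)


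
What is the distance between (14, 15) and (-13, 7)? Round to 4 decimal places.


d = sqrt((-13-14)^2 + (7-15)^2) = 28.1603

28.1603


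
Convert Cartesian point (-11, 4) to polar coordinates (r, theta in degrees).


r = sqrt((-11)^2 + 4^2) = 11.7047
theta = atan2(4, -11) = 160.0169 degrees

r = 11.7047, theta = 160.0169 degrees


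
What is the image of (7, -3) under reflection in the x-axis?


Reflection across x-axis: (x, y) -> (x, -y)
(7, -3) -> (7, 3)

(7, 3)


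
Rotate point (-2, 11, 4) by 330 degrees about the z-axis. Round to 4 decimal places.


x' = -2*cos(330) - 11*sin(330) = 3.7679
y' = -2*sin(330) + 11*cos(330) = 10.5263
z' = 4

(3.7679, 10.5263, 4)


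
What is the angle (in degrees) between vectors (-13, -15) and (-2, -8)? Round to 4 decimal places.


dot = -13*-2 + -15*-8 = 146
|u| = 19.8494, |v| = 8.2462
cos(angle) = 0.892
angle = 26.8781 degrees

26.8781 degrees


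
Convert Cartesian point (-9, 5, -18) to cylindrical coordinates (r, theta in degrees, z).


r = sqrt((-9)^2 + 5^2) = 10.2956
theta = atan2(5, -9) = 150.9454 deg
z = -18

r = 10.2956, theta = 150.9454 deg, z = -18


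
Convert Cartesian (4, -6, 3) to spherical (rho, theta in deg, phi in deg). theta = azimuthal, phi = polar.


rho = sqrt(4^2 + (-6)^2 + 3^2) = 7.8102
theta = atan2(-6, 4) = 303.6901 deg
phi = acos(3/7.8102) = 67.4115 deg

rho = 7.8102, theta = 303.6901 deg, phi = 67.4115 deg


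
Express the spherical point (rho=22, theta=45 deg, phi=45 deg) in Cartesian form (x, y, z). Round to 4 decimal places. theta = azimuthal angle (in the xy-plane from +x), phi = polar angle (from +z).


x = 22 * sin(45) * cos(45) = 11
y = 22 * sin(45) * sin(45) = 11
z = 22 * cos(45) = 15.5563

(11, 11, 15.5563)


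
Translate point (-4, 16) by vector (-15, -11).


Translation: (x+dx, y+dy) = (-4+-15, 16+-11) = (-19, 5)

(-19, 5)


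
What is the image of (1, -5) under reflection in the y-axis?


Reflection across y-axis: (x, y) -> (-x, y)
(1, -5) -> (-1, -5)

(-1, -5)


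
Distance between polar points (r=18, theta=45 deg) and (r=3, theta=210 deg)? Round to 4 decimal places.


d = sqrt(r1^2 + r2^2 - 2*r1*r2*cos(t2-t1))
d = sqrt(18^2 + 3^2 - 2*18*3*cos(210-45)) = 20.9122

20.9122


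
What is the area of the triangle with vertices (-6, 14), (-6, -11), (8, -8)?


Area = |x1(y2-y3) + x2(y3-y1) + x3(y1-y2)| / 2
= |-6*(-11--8) + -6*(-8-14) + 8*(14--11)| / 2
= 175

175


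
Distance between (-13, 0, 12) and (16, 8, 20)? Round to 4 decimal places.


d = sqrt((16--13)^2 + (8-0)^2 + (20-12)^2) = 31.1288

31.1288


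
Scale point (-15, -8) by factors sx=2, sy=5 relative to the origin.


Scaling: (x*sx, y*sy) = (-15*2, -8*5) = (-30, -40)

(-30, -40)


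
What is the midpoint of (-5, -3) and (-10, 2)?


Midpoint = ((-5+-10)/2, (-3+2)/2) = (-7.5, -0.5)

(-7.5, -0.5)


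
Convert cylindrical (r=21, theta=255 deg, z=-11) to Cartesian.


x = 21 * cos(255) = -5.4352
y = 21 * sin(255) = -20.2844
z = -11

(-5.4352, -20.2844, -11)


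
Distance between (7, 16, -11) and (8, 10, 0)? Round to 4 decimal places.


d = sqrt((8-7)^2 + (10-16)^2 + (0--11)^2) = 12.5698

12.5698


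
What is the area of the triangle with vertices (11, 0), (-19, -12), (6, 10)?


Area = |x1(y2-y3) + x2(y3-y1) + x3(y1-y2)| / 2
= |11*(-12-10) + -19*(10-0) + 6*(0--12)| / 2
= 180

180


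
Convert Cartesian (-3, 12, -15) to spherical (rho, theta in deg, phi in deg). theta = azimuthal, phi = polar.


rho = sqrt((-3)^2 + 12^2 + (-15)^2) = 19.4422
theta = atan2(12, -3) = 104.0362 deg
phi = acos(-15/19.4422) = 140.4903 deg

rho = 19.4422, theta = 104.0362 deg, phi = 140.4903 deg


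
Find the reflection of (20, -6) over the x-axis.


Reflection across x-axis: (x, y) -> (x, -y)
(20, -6) -> (20, 6)

(20, 6)


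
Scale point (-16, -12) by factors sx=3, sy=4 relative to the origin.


Scaling: (x*sx, y*sy) = (-16*3, -12*4) = (-48, -48)

(-48, -48)


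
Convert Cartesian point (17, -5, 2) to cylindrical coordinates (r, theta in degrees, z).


r = sqrt(17^2 + (-5)^2) = 17.72
theta = atan2(-5, 17) = 343.6105 deg
z = 2

r = 17.72, theta = 343.6105 deg, z = 2


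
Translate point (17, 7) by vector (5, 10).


Translation: (x+dx, y+dy) = (17+5, 7+10) = (22, 17)

(22, 17)


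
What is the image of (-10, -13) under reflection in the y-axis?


Reflection across y-axis: (x, y) -> (-x, y)
(-10, -13) -> (10, -13)

(10, -13)


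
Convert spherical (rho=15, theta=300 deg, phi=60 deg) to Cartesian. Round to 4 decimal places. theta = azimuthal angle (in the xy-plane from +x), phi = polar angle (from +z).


x = 15 * sin(60) * cos(300) = 6.4952
y = 15 * sin(60) * sin(300) = -11.25
z = 15 * cos(60) = 7.5

(6.4952, -11.25, 7.5)


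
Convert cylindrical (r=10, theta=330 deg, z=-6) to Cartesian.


x = 10 * cos(330) = 8.6603
y = 10 * sin(330) = -5
z = -6

(8.6603, -5, -6)


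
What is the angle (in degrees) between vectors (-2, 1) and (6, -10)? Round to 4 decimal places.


dot = -2*6 + 1*-10 = -22
|u| = 2.2361, |v| = 11.6619
cos(angle) = -0.8437
angle = 147.5288 degrees

147.5288 degrees


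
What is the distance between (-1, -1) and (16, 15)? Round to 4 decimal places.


d = sqrt((16--1)^2 + (15--1)^2) = 23.3452

23.3452


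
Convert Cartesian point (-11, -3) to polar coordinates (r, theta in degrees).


r = sqrt((-11)^2 + (-3)^2) = 11.4018
theta = atan2(-3, -11) = 195.2551 degrees

r = 11.4018, theta = 195.2551 degrees


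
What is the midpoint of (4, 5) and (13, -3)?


Midpoint = ((4+13)/2, (5+-3)/2) = (8.5, 1)

(8.5, 1)


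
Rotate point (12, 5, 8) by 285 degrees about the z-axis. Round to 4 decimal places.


x' = 12*cos(285) - 5*sin(285) = 7.9355
y' = 12*sin(285) + 5*cos(285) = -10.297
z' = 8

(7.9355, -10.297, 8)


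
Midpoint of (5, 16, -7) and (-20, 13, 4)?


Midpoint = ((5+-20)/2, (16+13)/2, (-7+4)/2) = (-7.5, 14.5, -1.5)

(-7.5, 14.5, -1.5)


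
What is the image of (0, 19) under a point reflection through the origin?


Reflection through origin: (x, y) -> (-x, -y)
(0, 19) -> (0, -19)

(0, -19)


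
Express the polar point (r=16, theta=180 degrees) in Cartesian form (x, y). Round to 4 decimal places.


x = 16 * cos(180) = -16
y = 16 * sin(180) = 0

(-16, 0)


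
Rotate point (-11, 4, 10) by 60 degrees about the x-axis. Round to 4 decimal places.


x' = -11
y' = 4*cos(60) - 10*sin(60) = -6.6603
z' = 4*sin(60) + 10*cos(60) = 8.4641

(-11, -6.6603, 8.4641)


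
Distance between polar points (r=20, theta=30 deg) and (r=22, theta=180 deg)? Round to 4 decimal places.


d = sqrt(r1^2 + r2^2 - 2*r1*r2*cos(t2-t1))
d = sqrt(20^2 + 22^2 - 2*20*22*cos(180-30)) = 40.5722

40.5722


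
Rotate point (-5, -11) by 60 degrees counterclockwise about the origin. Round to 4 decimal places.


x' = -5*cos(60) - -11*sin(60) = 7.0263
y' = -5*sin(60) + -11*cos(60) = -9.8301

(7.0263, -9.8301)


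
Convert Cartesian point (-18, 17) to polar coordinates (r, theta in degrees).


r = sqrt((-18)^2 + 17^2) = 24.7588
theta = atan2(17, -18) = 136.6366 degrees

r = 24.7588, theta = 136.6366 degrees


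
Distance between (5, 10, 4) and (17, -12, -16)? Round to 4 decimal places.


d = sqrt((17-5)^2 + (-12-10)^2 + (-16-4)^2) = 32.0624

32.0624


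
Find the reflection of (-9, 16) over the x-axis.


Reflection across x-axis: (x, y) -> (x, -y)
(-9, 16) -> (-9, -16)

(-9, -16)


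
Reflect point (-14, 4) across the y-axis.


Reflection across y-axis: (x, y) -> (-x, y)
(-14, 4) -> (14, 4)

(14, 4)


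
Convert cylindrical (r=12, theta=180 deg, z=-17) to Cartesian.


x = 12 * cos(180) = -12
y = 12 * sin(180) = 0
z = -17

(-12, 0, -17)


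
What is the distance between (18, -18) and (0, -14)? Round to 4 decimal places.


d = sqrt((0-18)^2 + (-14--18)^2) = 18.4391

18.4391


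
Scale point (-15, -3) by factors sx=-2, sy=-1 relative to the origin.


Scaling: (x*sx, y*sy) = (-15*-2, -3*-1) = (30, 3)

(30, 3)


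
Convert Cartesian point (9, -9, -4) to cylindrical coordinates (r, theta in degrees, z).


r = sqrt(9^2 + (-9)^2) = 12.7279
theta = atan2(-9, 9) = 315 deg
z = -4

r = 12.7279, theta = 315 deg, z = -4


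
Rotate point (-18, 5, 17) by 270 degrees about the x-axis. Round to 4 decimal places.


x' = -18
y' = 5*cos(270) - 17*sin(270) = 17
z' = 5*sin(270) + 17*cos(270) = -5

(-18, 17, -5)


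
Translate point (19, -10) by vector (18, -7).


Translation: (x+dx, y+dy) = (19+18, -10+-7) = (37, -17)

(37, -17)


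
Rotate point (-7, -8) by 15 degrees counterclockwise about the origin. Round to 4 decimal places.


x' = -7*cos(15) - -8*sin(15) = -4.6909
y' = -7*sin(15) + -8*cos(15) = -9.5391

(-4.6909, -9.5391)


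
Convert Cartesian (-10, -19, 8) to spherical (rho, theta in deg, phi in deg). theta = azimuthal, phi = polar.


rho = sqrt((-10)^2 + (-19)^2 + 8^2) = 22.9129
theta = atan2(-19, -10) = 242.2415 deg
phi = acos(8/22.9129) = 69.5647 deg

rho = 22.9129, theta = 242.2415 deg, phi = 69.5647 deg


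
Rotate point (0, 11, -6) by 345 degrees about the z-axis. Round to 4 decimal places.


x' = 0*cos(345) - 11*sin(345) = 2.847
y' = 0*sin(345) + 11*cos(345) = 10.6252
z' = -6

(2.847, 10.6252, -6)


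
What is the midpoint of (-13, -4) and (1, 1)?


Midpoint = ((-13+1)/2, (-4+1)/2) = (-6, -1.5)

(-6, -1.5)


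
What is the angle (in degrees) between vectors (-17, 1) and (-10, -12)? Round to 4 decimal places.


dot = -17*-10 + 1*-12 = 158
|u| = 17.0294, |v| = 15.6205
cos(angle) = 0.594
angle = 53.5609 degrees

53.5609 degrees


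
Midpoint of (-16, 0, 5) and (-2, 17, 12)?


Midpoint = ((-16+-2)/2, (0+17)/2, (5+12)/2) = (-9, 8.5, 8.5)

(-9, 8.5, 8.5)


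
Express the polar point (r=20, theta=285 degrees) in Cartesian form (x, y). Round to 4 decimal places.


x = 20 * cos(285) = 5.1764
y = 20 * sin(285) = -19.3185

(5.1764, -19.3185)


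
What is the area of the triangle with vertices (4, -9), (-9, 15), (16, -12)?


Area = |x1(y2-y3) + x2(y3-y1) + x3(y1-y2)| / 2
= |4*(15--12) + -9*(-12--9) + 16*(-9-15)| / 2
= 124.5

124.5


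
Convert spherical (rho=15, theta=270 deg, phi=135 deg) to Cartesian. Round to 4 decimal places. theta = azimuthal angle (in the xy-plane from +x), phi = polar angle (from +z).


x = 15 * sin(135) * cos(270) = 0
y = 15 * sin(135) * sin(270) = -10.6066
z = 15 * cos(135) = -10.6066

(0, -10.6066, -10.6066)


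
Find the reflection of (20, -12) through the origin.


Reflection through origin: (x, y) -> (-x, -y)
(20, -12) -> (-20, 12)

(-20, 12)


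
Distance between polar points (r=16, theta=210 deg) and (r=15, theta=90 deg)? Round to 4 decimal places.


d = sqrt(r1^2 + r2^2 - 2*r1*r2*cos(t2-t1))
d = sqrt(16^2 + 15^2 - 2*16*15*cos(90-210)) = 26.8514

26.8514


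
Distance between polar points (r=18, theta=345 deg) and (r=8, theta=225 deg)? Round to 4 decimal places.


d = sqrt(r1^2 + r2^2 - 2*r1*r2*cos(t2-t1))
d = sqrt(18^2 + 8^2 - 2*18*8*cos(225-345)) = 23.0651

23.0651
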